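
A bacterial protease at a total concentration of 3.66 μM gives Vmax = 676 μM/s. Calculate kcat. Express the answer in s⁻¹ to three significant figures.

kcat = Vmax/[E]total = 676 μM/s / 3.66 μM = 185 s⁻¹.

185 s⁻¹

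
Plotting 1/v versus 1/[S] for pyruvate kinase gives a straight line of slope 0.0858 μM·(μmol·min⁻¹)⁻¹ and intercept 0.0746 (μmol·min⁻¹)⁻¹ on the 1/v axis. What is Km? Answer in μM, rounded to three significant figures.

1.15 μM

y-intercept = 1/Vmax ⇒ Vmax = 13.4 μmol·min⁻¹; slope = Km/Vmax ⇒ Km = slope × Vmax.
Km = 0.0858 × 13.4 = 1.15 μM.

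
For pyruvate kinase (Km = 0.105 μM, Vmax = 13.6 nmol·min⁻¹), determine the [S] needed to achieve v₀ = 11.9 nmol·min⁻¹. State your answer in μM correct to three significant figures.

0.735 μM

Rearranging v = Vmax[S]/(Km+[S]) gives [S] = Km·v/(Vmax − v).
[S] = 0.105 × 11.9 / (13.6 − 11.9) = 1.250/1.700 = 0.735 μM.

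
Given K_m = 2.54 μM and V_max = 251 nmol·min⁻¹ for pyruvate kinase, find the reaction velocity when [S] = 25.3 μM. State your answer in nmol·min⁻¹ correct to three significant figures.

228 nmol·min⁻¹

v = Vmax·[S]/(Km + [S]) = 251 × 25.3 / (2.54 + 25.3)
  = 6350 / 27.84 = 228 nmol·min⁻¹.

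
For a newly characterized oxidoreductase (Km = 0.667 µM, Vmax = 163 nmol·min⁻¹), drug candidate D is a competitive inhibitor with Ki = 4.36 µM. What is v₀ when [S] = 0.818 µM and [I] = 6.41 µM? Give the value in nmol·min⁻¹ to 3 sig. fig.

54.1 nmol·min⁻¹

With α = 1 + [I]/Ki = 1 + 6.41/4.36 = 2.470, the competitive rate law is v = Vmax[S] / (αKm + [S]).
v = 163×0.818 / (2.470×0.667 + 0.818) = 133.3/2.466 = 54.1 nmol·min⁻¹.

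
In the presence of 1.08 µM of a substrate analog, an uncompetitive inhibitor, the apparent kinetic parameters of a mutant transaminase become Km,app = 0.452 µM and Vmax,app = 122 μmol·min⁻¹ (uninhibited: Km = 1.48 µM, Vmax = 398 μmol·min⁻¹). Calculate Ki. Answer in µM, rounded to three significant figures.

Uncompetitive: Vmax,app = Vmax/α (and Km,app = Km/α) with α = 1 + [I]/Ki.
α = Vmax/Vmax,app = 398/122 = 3.262.
Ki = [I]/(α − 1) = 1.08/2.262 = 0.477 µM.

0.477 µM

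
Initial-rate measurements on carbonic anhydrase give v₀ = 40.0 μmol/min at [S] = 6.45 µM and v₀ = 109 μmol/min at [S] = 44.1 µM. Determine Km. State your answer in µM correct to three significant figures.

From v = Vmax[S]/(Km+[S]), each point gives Vmax = v(Km+[S])/[S].
Equating: 40.0(Km+6.45)/6.45 = 109(Km+44.1)/44.1.
6.202·Km + 40.0 = 2.472·Km + 109, so (6.202 − 2.472)·Km = 109 − 40.0.
Km = 69.00/3.730 = 18.5 µM; then Vmax = 40.0(18.5+6.45)/6.45 = 155 μmol/min.

18.5 µM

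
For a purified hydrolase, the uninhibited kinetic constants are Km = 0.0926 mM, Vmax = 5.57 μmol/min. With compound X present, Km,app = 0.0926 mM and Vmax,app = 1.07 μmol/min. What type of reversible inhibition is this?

noncompetitive

Vmax decreases (5.57 → 1.07 μmol/min) while Km is unchanged — pure noncompetitive inhibition.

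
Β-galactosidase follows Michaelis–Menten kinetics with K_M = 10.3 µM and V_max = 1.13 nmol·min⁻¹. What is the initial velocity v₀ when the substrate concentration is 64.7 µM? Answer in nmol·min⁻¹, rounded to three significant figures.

[S]/(Km+[S]) = 64.7/75.00 = 0.8627, the fractional saturation.
v = 0.8627 × Vmax = 0.8627 × 1.13 = 0.975 nmol·min⁻¹.

0.975 nmol·min⁻¹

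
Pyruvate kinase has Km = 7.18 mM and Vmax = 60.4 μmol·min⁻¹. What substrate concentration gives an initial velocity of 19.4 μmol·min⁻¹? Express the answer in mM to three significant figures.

3.40 mM

Rearranging v = Vmax[S]/(Km+[S]) gives [S] = Km·v/(Vmax − v).
[S] = 7.18 × 19.4 / (60.4 − 19.4) = 139.3/41.00 = 3.40 mM.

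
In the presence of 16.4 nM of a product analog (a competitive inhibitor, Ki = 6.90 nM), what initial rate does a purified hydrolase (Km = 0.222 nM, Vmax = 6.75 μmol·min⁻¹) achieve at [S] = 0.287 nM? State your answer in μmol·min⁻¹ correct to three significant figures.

α = 1 + [I]/Ki = 1 + 16.4/6.90 = 3.377.
For a competitive inhibitor, Vmax is unchanged and the apparent Km becomes α·Km: Km,app = 0.750 nM, Vmax,app = 6.75 μmol·min⁻¹.
v = Vmax,app·[S]/(Km,app + [S]) = 6.75 × 0.287/(0.750 + 0.287) = 1.87 μmol·min⁻¹.

1.87 μmol·min⁻¹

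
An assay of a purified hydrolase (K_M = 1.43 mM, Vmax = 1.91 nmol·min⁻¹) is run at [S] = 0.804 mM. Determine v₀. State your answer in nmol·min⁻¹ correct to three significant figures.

[S]/(Km+[S]) = 0.804/2.234 = 0.3599, the fractional saturation.
v = 0.3599 × Vmax = 0.3599 × 1.91 = 0.687 nmol·min⁻¹.

0.687 nmol·min⁻¹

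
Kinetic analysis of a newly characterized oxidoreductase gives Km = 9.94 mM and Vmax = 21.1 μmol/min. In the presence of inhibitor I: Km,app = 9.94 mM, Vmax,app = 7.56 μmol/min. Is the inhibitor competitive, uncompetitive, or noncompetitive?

Vmax decreases (21.1 → 7.56 μmol/min) while Km is unchanged — pure noncompetitive inhibition.

noncompetitive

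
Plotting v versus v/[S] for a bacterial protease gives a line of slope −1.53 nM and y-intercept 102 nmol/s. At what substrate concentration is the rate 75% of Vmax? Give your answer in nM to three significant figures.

The Eadie–Hofstee slope gives Km = 1.53 nM (slope = −Km).
v/Vmax = [S]/(Km+[S]) = 0.75 ⇒ [S] = Km·0.75/(1−0.75) = 1.53 × 3.000 = 4.59 nM.

4.59 nM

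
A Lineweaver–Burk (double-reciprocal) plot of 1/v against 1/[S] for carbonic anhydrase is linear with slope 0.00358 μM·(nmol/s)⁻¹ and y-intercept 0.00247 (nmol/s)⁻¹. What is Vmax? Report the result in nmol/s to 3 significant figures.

The y-intercept of a Lineweaver–Burk plot equals 1/Vmax, so Vmax = 1/0.00247 = 405 nmol/s.

405 nmol/s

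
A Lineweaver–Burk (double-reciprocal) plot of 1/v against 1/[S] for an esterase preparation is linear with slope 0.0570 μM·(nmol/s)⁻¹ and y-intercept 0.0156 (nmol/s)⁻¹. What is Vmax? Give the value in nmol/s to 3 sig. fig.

The y-intercept of a Lineweaver–Burk plot equals 1/Vmax, so Vmax = 1/0.0156 = 64.1 nmol/s.

64.1 nmol/s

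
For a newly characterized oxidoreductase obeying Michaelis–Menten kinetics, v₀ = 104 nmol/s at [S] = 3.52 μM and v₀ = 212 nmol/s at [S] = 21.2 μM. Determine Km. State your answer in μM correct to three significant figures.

From v = Vmax[S]/(Km+[S]), each point gives Vmax = v(Km+[S])/[S].
Equating: 104(Km+3.52)/3.52 = 212(Km+21.2)/21.2.
29.55·Km + 104 = 10.00·Km + 212, so (29.55 − 10.00)·Km = 212 − 104.
Km = 108.0/19.55 = 5.53 μM; then Vmax = 104(5.53+3.52)/3.52 = 267 nmol/s.

5.53 μM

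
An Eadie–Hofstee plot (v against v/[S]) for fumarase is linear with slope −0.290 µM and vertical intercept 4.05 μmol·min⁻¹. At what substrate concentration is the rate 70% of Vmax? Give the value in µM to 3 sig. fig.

The Eadie–Hofstee slope gives Km = 0.290 µM (slope = −Km).
v/Vmax = [S]/(Km+[S]) = 0.7 ⇒ [S] = Km·0.7/(1−0.7) = 0.290 × 2.333 = 0.677 µM.

0.677 µM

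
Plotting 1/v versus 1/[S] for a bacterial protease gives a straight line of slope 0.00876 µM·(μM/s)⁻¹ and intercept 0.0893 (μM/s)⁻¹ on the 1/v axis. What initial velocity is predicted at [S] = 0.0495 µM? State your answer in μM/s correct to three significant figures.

The y-intercept is 1/Vmax, so Vmax = 1/0.0893 = 11.2 μM/s.
The slope is Km/Vmax, so Km = 0.00876 × 11.2 = 0.0981 µM.
Then v = 11.2 × 0.0495/(0.0981 + 0.0495) = 3.76 μM/s.

3.76 μM/s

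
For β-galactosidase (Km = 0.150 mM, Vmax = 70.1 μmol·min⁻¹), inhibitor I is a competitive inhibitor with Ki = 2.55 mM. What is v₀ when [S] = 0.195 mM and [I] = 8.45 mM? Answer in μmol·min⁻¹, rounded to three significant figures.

16.2 μmol·min⁻¹

α = 1 + [I]/Ki = 1 + 8.45/2.55 = 4.314.
For a competitive inhibitor, Vmax is unchanged and the apparent Km becomes α·Km: Km,app = 0.647 mM, Vmax,app = 70.1 μmol·min⁻¹.
v = Vmax,app·[S]/(Km,app + [S]) = 70.1 × 0.195/(0.647 + 0.195) = 16.2 μmol·min⁻¹.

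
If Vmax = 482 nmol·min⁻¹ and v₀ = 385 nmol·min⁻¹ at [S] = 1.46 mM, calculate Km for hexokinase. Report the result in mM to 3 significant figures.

v/Vmax = 385/482 = 0.7988 = [S]/(Km+[S]).
So Km + [S] = [S]/0.7988 = 1.828 mM, giving Km = 1.828 − 1.46 = 0.368 mM.

0.368 mM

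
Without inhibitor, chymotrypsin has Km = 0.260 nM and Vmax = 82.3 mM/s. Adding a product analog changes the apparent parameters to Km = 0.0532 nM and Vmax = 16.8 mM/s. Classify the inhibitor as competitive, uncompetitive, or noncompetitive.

Both Km and Vmax decrease by the same factor (~4.89-fold) — characteristic of uncompetitive inhibition.

uncompetitive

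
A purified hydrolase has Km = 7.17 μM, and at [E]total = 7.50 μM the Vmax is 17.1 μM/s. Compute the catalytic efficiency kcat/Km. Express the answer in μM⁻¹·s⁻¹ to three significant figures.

0.318 μM⁻¹·s⁻¹

kcat = Vmax/[E]total = 17.1/7.50 = 2.28 s⁻¹.
kcat/Km = 2.28/7.17 = 0.318 μM⁻¹·s⁻¹.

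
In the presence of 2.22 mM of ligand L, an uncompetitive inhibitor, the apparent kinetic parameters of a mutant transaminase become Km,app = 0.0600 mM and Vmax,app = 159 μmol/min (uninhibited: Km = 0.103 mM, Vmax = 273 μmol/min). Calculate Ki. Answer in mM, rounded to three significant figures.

Uncompetitive: Vmax,app = Vmax/α (and Km,app = Km/α) with α = 1 + [I]/Ki.
α = Vmax/Vmax,app = 273/159 = 1.717.
Ki = [I]/(α − 1) = 2.22/0.7170 = 3.10 mM.

3.10 mM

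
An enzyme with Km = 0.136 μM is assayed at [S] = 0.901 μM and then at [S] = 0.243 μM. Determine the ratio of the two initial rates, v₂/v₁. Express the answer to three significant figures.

0.738

Since Vmax cancels, v₂/v₁ = [S]₂(Km+[S]₁) / [S]₁(Km+[S]₂).
= 0.243×(0.136+0.901) / (0.901×(0.136+0.243)) = 0.2520/0.3415 = 0.738.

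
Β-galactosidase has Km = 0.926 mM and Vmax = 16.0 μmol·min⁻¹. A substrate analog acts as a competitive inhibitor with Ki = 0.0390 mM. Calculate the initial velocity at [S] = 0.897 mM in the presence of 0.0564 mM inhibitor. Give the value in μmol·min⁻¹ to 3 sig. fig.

α = 1 + [I]/Ki = 1 + 0.0564/0.0390 = 2.446.
For a competitive inhibitor, Vmax is unchanged and the apparent Km becomes α·Km: Km,app = 2.27 mM, Vmax,app = 16.0 μmol·min⁻¹.
v = Vmax,app·[S]/(Km,app + [S]) = 16.0 × 0.897/(2.27 + 0.897) = 4.54 μmol·min⁻¹.

4.54 μmol·min⁻¹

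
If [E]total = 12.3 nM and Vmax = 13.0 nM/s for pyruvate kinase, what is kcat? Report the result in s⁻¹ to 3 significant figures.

kcat = Vmax/[E]total = 13.0 nM/s / 12.3 nM = 1.06 s⁻¹.

1.06 s⁻¹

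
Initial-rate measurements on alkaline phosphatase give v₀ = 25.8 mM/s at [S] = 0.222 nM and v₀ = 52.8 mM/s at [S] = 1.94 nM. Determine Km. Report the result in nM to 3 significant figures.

From v = Vmax[S]/(Km+[S]), each point gives Vmax = v(Km+[S])/[S].
Equating: 25.8(Km+0.222)/0.222 = 52.8(Km+1.94)/1.94.
116.2·Km + 25.8 = 27.22·Km + 52.8, so (116.2 − 27.22)·Km = 52.8 − 25.8.
Km = 27.00/89.00 = 0.303 nM; then Vmax = 25.8(0.303+0.222)/0.222 = 61.1 mM/s.

0.303 nM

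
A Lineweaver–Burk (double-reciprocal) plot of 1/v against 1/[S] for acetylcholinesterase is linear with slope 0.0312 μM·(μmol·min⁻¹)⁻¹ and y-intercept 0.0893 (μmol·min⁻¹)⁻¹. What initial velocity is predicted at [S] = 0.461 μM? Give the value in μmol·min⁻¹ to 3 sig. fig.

The y-intercept is 1/Vmax, so Vmax = 1/0.0893 = 11.2 μmol·min⁻¹.
The slope is Km/Vmax, so Km = 0.0312 × 11.2 = 0.349 μM.
Then v = 11.2 × 0.461/(0.349 + 0.461) = 6.37 μmol·min⁻¹.

6.37 μmol·min⁻¹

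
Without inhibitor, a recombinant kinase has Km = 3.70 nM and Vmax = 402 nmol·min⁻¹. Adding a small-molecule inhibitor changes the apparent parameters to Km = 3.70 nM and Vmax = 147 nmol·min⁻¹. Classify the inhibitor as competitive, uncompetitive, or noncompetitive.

noncompetitive

Vmax decreases (402 → 147 nmol·min⁻¹) while Km is unchanged — pure noncompetitive inhibition.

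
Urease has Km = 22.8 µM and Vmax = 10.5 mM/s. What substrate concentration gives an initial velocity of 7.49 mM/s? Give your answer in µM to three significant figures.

The required fractional saturation is v/Vmax = 7.49/10.5 = 0.7133.
Then [S]/(Km+[S]) = 0.7133 ⇒ [S] = 22.8 × 0.7133/(1 − 0.7133) = 56.7 µM.

56.7 µM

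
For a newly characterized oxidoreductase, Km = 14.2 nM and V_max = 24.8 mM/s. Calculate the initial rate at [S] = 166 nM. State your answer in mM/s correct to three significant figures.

v = Vmax·[S]/(Km + [S]) = 24.8 × 166 / (14.2 + 166)
  = 4117 / 180.2 = 22.8 mM/s.

22.8 mM/s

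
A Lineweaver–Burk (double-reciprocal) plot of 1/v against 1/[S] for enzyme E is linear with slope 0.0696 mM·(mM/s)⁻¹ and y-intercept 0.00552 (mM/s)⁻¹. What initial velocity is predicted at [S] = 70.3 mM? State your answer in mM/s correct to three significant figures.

The y-intercept is 1/Vmax, so Vmax = 1/0.00552 = 181 mM/s.
The slope is Km/Vmax, so Km = 0.0696 × 181 = 12.6 mM.
Then v = 181 × 70.3/(12.6 + 70.3) = 154 mM/s.

154 mM/s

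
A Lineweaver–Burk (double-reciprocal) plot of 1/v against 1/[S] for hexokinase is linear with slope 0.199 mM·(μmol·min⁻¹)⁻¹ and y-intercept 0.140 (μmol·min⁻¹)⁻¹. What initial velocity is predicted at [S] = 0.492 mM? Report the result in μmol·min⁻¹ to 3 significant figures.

The y-intercept is 1/Vmax, so Vmax = 1/0.140 = 7.14 μmol·min⁻¹.
The slope is Km/Vmax, so Km = 0.199 × 7.14 = 1.42 mM.
Then v = 7.14 × 0.492/(1.42 + 0.492) = 1.84 μmol·min⁻¹.

1.84 μmol·min⁻¹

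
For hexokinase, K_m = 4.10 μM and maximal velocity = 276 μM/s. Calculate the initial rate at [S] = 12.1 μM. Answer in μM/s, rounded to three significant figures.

v = Vmax·[S]/(Km + [S]) = 276 × 12.1 / (4.10 + 12.1)
  = 3340 / 16.20 = 206 μM/s.

206 μM/s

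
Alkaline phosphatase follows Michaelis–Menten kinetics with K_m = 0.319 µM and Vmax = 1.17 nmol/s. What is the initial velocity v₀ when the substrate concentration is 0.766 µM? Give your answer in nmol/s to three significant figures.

v = Vmax·[S]/(Km + [S]) = 1.17 × 0.766 / (0.319 + 0.766)
  = 0.8962 / 1.085 = 0.826 nmol/s.

0.826 nmol/s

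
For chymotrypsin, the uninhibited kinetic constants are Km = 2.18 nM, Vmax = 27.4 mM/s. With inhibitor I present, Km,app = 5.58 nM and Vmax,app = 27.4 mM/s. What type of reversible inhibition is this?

Km increases (2.18 → 5.58 nM) while Vmax is unchanged — the hallmark of competitive inhibition.

competitive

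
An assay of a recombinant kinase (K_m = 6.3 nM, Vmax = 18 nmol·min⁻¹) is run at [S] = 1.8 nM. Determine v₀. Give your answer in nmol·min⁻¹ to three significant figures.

[S]/(Km+[S]) = 1.8/8.100 = 0.2222, the fractional saturation.
v = 0.2222 × Vmax = 0.2222 × 18 = 4.00 nmol·min⁻¹.

4.00 nmol·min⁻¹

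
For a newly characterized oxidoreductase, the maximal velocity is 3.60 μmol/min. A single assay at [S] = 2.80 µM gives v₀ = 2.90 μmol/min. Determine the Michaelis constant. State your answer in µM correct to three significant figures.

v/Vmax = 2.90/3.60 = 0.8056 = [S]/(Km+[S]).
So Km + [S] = [S]/0.8056 = 3.476 µM, giving Km = 3.476 − 2.80 = 0.676 µM.

0.676 µM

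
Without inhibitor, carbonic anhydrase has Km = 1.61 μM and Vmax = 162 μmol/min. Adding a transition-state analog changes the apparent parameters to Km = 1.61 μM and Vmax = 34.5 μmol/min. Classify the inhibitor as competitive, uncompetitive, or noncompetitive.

Vmax decreases (162 → 34.5 μmol/min) while Km is unchanged — pure noncompetitive inhibition.

noncompetitive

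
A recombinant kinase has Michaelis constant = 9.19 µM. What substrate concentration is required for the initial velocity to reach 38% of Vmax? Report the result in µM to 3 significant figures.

5.63 µM

v/Vmax = [S]/(Km+[S]) = 0.38, so [S] = Km·0.38/(1 − 0.38) = 9.19 × 0.6129.
[S] = 5.63 µM.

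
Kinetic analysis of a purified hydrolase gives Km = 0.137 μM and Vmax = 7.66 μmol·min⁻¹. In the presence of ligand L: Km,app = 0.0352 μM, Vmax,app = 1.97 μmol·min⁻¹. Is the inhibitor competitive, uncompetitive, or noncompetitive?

uncompetitive

Both Km and Vmax decrease by the same factor (~3.89-fold) — characteristic of uncompetitive inhibition.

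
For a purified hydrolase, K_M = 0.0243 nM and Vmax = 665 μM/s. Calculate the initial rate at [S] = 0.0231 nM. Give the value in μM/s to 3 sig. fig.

v = Vmax·[S]/(Km + [S]) = 665 × 0.0231 / (0.0243 + 0.0231)
  = 15.36 / 0.04740 = 324 μM/s.

324 μM/s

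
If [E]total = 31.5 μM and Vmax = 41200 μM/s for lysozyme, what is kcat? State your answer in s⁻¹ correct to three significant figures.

1310 s⁻¹

kcat = Vmax/[E]total = 41200 μM/s / 31.5 μM = 1310 s⁻¹.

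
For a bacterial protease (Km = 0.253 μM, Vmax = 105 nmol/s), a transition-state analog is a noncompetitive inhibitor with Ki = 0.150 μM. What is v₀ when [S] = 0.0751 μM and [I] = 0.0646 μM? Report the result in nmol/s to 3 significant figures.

α = 1 + [I]/Ki = 1 + 0.0646/0.150 = 1.431.
For a noncompetitive inhibitor, Vmax is reduced to Vmax/α while Km is unchanged: Km,app = 0.253 μM, Vmax,app = 73.4 nmol/s.
v = Vmax,app·[S]/(Km,app + [S]) = 73.4 × 0.0751/(0.253 + 0.0751) = 16.8 nmol/s.

16.8 nmol/s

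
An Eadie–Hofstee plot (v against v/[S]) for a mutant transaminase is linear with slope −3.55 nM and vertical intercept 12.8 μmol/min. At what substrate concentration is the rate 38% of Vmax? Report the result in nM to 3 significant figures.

The Eadie–Hofstee slope gives Km = 3.55 nM (slope = −Km).
v/Vmax = [S]/(Km+[S]) = 0.38 ⇒ [S] = Km·0.38/(1−0.38) = 3.55 × 0.6129 = 2.18 nM.

2.18 nM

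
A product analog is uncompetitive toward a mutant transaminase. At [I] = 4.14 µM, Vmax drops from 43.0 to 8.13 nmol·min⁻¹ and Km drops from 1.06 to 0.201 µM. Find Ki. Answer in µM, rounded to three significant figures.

Uncompetitive: Vmax,app = Vmax/α (and Km,app = Km/α) with α = 1 + [I]/Ki.
α = Vmax/Vmax,app = 43.0/8.13 = 5.289.
Since α = 1 + [I]/Ki, [I]/Ki = 5.289 − 1 = 4.289 and Ki = 4.14/4.289 = 0.965 µM.

0.965 µM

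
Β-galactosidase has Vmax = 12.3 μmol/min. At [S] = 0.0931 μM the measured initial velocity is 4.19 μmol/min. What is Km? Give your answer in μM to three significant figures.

From v = Vmax[S]/(Km+[S]), Km = [S](Vmax − v)/v.
Km = 0.0931 × (12.3 − 4.19) / 4.19 = 0.7550/4.19 = 0.180 μM.

0.180 μM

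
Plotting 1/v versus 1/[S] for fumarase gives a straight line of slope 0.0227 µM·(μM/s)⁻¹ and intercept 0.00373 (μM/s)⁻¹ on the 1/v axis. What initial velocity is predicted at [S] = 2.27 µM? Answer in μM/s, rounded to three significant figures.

The y-intercept is 1/Vmax, so Vmax = 1/0.00373 = 268 μM/s.
The slope is Km/Vmax, so Km = 0.0227 × 268 = 6.09 µM.
Then v = 268 × 2.27/(6.09 + 2.27) = 72.8 μM/s.

72.8 μM/s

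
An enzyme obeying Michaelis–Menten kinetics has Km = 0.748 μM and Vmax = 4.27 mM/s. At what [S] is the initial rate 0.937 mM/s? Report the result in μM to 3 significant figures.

The required fractional saturation is v/Vmax = 0.937/4.27 = 0.2194.
Then [S]/(Km+[S]) = 0.2194 ⇒ [S] = 0.748 × 0.2194/(1 − 0.2194) = 0.210 μM.

0.210 μM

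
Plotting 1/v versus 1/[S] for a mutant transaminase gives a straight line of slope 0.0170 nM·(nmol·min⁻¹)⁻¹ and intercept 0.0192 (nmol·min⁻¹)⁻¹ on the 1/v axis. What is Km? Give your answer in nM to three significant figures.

0.885 nM

y-intercept = 1/Vmax ⇒ Vmax = 52.1 nmol·min⁻¹; slope = Km/Vmax ⇒ Km = slope × Vmax.
Km = 0.0170 × 52.1 = 0.885 nM.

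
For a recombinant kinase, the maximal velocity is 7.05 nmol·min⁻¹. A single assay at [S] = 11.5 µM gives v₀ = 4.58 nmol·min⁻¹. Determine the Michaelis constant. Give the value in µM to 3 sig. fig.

6.20 µM

v/Vmax = 4.58/7.05 = 0.6496 = [S]/(Km+[S]).
So Km + [S] = [S]/0.6496 = 17.70 µM, giving Km = 17.70 − 11.5 = 6.20 µM.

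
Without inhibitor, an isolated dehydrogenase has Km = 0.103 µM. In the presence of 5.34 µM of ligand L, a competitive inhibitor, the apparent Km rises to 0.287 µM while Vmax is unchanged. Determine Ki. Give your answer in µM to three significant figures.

Competitive: Km,app = α·Km with α = 1 + [I]/Ki.
α = Km,app/Km = 0.287/0.103 = 2.786.
Since α = 1 + [I]/Ki, [I]/Ki = 2.786 − 1 = 1.786 and Ki = 5.34/1.786 = 2.99 µM.

2.99 µM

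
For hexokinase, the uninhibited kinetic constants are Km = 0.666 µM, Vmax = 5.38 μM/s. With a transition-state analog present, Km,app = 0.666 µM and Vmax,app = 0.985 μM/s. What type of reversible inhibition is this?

noncompetitive

Vmax decreases (5.38 → 0.985 μM/s) while Km is unchanged — pure noncompetitive inhibition.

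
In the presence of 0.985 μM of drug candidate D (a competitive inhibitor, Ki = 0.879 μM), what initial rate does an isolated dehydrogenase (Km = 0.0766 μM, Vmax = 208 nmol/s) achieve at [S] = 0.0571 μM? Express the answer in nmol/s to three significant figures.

α = 1 + [I]/Ki = 1 + 0.985/0.879 = 2.121.
For a competitive inhibitor, Vmax is unchanged and the apparent Km becomes α·Km: Km,app = 0.162 μM, Vmax,app = 208 nmol/s.
v = Vmax,app·[S]/(Km,app + [S]) = 208 × 0.0571/(0.162 + 0.0571) = 54.1 nmol/s.

54.1 nmol/s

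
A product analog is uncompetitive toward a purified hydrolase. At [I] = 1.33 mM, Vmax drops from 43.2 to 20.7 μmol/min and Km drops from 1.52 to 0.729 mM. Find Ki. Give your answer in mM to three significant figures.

Uncompetitive: Vmax,app = Vmax/α (and Km,app = Km/α) with α = 1 + [I]/Ki.
α = Vmax/Vmax,app = 43.2/20.7 = 2.087.
Ki = [I]/(α − 1) = 1.33/1.087 = 1.22 mM.

1.22 mM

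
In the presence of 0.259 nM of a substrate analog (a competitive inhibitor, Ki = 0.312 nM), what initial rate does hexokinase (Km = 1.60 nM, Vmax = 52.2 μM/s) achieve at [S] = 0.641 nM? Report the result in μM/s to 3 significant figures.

9.37 μM/s

With α = 1 + [I]/Ki = 1 + 0.259/0.312 = 1.830, the competitive rate law is v = Vmax[S] / (αKm + [S]).
v = 52.2×0.641 / (1.830×1.60 + 0.641) = 33.46/3.569 = 9.37 μM/s.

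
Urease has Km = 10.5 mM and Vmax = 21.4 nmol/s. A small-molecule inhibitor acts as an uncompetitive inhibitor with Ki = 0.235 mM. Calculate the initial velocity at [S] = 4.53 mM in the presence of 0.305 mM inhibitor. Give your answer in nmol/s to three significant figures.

4.64 nmol/s

α = 1 + [I]/Ki = 1 + 0.305/0.235 = 2.298.
For an uncompetitive inhibitor, both parameters are divided by α, giving Vmax/α and Km/α: Km,app = 4.57 mM, Vmax,app = 9.31 nmol/s.
v = Vmax,app·[S]/(Km,app + [S]) = 9.31 × 4.53/(4.57 + 4.53) = 4.64 nmol/s.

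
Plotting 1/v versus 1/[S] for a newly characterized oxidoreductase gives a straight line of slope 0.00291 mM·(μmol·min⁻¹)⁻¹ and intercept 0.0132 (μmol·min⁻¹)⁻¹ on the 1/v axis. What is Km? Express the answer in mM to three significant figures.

0.220 mM

y-intercept = 1/Vmax ⇒ Vmax = 75.8 μmol·min⁻¹; slope = Km/Vmax ⇒ Km = slope × Vmax.
Km = 0.00291 × 75.8 = 0.220 mM.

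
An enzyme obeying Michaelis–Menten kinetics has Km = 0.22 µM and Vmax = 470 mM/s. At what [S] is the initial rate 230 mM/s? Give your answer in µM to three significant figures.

0.211 µM

The required fractional saturation is v/Vmax = 230/470 = 0.4894.
Then [S]/(Km+[S]) = 0.4894 ⇒ [S] = 0.22 × 0.4894/(1 − 0.4894) = 0.211 µM.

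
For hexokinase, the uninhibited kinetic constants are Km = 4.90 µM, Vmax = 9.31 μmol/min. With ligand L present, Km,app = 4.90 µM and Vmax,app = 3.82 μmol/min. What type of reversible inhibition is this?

Vmax decreases (9.31 → 3.82 μmol/min) while Km is unchanged — pure noncompetitive inhibition.

noncompetitive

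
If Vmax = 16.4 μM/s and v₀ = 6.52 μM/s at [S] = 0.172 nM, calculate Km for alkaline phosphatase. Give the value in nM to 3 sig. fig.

0.261 nM

v/Vmax = 6.52/16.4 = 0.3976 = [S]/(Km+[S]).
So Km + [S] = [S]/0.3976 = 0.4326 nM, giving Km = 0.4326 − 0.172 = 0.261 nM.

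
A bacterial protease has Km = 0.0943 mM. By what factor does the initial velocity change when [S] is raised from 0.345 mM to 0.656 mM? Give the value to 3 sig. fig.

1.11

The fractional saturations are [S]/(Km+[S]) = 0.345/0.4393 = 0.7853 and 0.656/0.7503 = 0.8743.
v₂/v₁ is just their ratio: 0.8743/0.7853 = 1.11.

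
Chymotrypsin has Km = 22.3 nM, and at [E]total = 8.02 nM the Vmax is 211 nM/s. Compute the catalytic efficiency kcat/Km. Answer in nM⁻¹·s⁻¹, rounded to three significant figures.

1.18 nM⁻¹·s⁻¹

kcat = Vmax/[E]total = 211/8.02 = 26.3 s⁻¹.
kcat/Km = 26.3/22.3 = 1.18 nM⁻¹·s⁻¹.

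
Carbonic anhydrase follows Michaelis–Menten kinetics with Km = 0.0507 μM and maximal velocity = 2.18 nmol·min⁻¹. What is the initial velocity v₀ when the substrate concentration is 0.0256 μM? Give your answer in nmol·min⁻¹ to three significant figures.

v = Vmax·[S]/(Km + [S]) = 2.18 × 0.0256 / (0.0507 + 0.0256)
  = 0.05581 / 0.07630 = 0.731 nmol·min⁻¹.

0.731 nmol·min⁻¹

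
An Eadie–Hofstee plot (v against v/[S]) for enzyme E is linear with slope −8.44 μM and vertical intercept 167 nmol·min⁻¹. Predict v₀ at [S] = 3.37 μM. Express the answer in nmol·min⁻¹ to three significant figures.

In the Eadie–Hofstee form v = Vmax − Km·(v/[S]), the slope is −Km and the intercept is Vmax, so Km = 8.44 μM and Vmax = 167 nmol·min⁻¹.
v = 167 × 3.37/(8.44 + 3.37) = 47.7 nmol·min⁻¹.

47.7 nmol·min⁻¹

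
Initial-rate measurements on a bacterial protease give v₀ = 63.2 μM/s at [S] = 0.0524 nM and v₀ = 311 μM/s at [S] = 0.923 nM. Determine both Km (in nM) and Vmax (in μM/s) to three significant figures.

Km = 0.285 nM; Vmax = 407 μM/s

From v = Vmax[S]/(Km+[S]), each point gives Vmax = v(Km+[S])/[S].
Equating: 63.2(Km+0.0524)/0.0524 = 311(Km+0.923)/0.923.
1206·Km + 63.2 = 336.9·Km + 311, so (1206 − 336.9)·Km = 311 − 63.2.
Km = 247.8/869.2 = 0.285 nM; then Vmax = 63.2(0.285+0.0524)/0.0524 = 407 μM/s.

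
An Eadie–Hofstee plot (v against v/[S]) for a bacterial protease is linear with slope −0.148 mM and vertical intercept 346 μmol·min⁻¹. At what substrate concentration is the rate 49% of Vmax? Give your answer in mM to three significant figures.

0.142 mM

The Eadie–Hofstee slope gives Km = 0.148 mM (slope = −Km).
v/Vmax = [S]/(Km+[S]) = 0.49 ⇒ [S] = Km·0.49/(1−0.49) = 0.148 × 0.9608 = 0.142 mM.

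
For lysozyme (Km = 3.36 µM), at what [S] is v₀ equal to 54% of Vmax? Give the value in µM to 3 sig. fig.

3.94 µM

v/Vmax = [S]/(Km+[S]) = 0.54, so [S] = Km·0.54/(1 − 0.54) = 3.36 × 1.174.
[S] = 3.94 µM.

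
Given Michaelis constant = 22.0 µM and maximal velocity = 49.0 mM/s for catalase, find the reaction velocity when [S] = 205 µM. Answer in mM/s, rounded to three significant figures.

[S]/(Km+[S]) = 205/227.0 = 0.9031, the fractional saturation.
v = 0.9031 × Vmax = 0.9031 × 49.0 = 44.3 mM/s.

44.3 mM/s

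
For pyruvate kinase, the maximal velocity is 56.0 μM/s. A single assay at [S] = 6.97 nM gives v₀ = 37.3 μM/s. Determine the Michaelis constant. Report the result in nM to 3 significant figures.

3.49 nM

From v = Vmax[S]/(Km+[S]), Km = [S](Vmax − v)/v.
Km = 6.97 × (56.0 − 37.3) / 37.3 = 130.3/37.3 = 3.49 nM.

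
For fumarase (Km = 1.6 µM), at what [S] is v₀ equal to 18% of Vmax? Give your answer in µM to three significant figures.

v/Vmax = [S]/(Km+[S]) = 0.18, so [S] = Km·0.18/(1 − 0.18) = 1.6 × 0.2195.
[S] = 0.351 µM.

0.351 µM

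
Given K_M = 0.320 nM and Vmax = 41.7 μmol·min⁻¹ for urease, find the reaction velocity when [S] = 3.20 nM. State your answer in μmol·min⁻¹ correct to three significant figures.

37.9 μmol·min⁻¹

[S]/(Km+[S]) = 3.20/3.520 = 0.9091, the fractional saturation.
v = 0.9091 × Vmax = 0.9091 × 41.7 = 37.9 μmol·min⁻¹.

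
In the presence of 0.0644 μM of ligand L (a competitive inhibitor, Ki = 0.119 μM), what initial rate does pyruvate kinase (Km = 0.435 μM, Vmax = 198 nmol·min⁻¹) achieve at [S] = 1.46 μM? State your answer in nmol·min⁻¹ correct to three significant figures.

136 nmol·min⁻¹

α = 1 + [I]/Ki = 1 + 0.0644/0.119 = 1.541.
For a competitive inhibitor, Vmax is unchanged and the apparent Km becomes α·Km: Km,app = 0.670 μM, Vmax,app = 198 nmol·min⁻¹.
v = Vmax,app·[S]/(Km,app + [S]) = 198 × 1.46/(0.670 + 1.46) = 136 nmol·min⁻¹.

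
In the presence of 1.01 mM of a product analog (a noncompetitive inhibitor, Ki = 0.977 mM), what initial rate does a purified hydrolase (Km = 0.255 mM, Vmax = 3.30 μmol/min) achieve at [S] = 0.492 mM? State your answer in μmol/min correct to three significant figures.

1.07 μmol/min

α = 1 + [I]/Ki = 1 + 1.01/0.977 = 2.034.
For a noncompetitive inhibitor, Vmax is reduced to Vmax/α while Km is unchanged: Km,app = 0.255 mM, Vmax,app = 1.62 μmol/min.
v = Vmax,app·[S]/(Km,app + [S]) = 1.62 × 0.492/(0.255 + 0.492) = 1.07 μmol/min.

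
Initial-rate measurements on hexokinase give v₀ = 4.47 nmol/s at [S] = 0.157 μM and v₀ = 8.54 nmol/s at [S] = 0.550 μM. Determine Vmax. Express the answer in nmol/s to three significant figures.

From v = Vmax[S]/(Km+[S]), each point gives Vmax = v(Km+[S])/[S].
Equating: 4.47(Km+0.157)/0.157 = 8.54(Km+0.550)/0.550.
28.47·Km + 4.47 = 15.53·Km + 8.54, so (28.47 − 15.53)·Km = 8.54 − 4.47.
Km = 4.070/12.94 = 0.314 μM; then Vmax = 4.47(0.314+0.157)/0.157 = 13.4 nmol/s.

13.4 nmol/s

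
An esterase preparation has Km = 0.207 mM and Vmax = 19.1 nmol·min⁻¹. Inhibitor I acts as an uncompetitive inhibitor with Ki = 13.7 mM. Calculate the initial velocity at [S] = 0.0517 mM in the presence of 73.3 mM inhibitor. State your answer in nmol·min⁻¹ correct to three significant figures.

1.84 nmol·min⁻¹

With α = 1 + [I]/Ki = 1 + 73.3/13.7 = 6.350, the uncompetitive rate law is v = (Vmax/α)·[S] / (Km/α + [S]).
v = (19.1/6.350)×0.0517 / (0.207/6.350 + 0.0517) = 0.1555/0.08430 = 1.84 nmol·min⁻¹.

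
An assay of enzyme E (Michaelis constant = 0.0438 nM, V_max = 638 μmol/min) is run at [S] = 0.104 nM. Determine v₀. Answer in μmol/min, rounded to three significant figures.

449 μmol/min

v = Vmax·[S]/(Km + [S]) = 638 × 0.104 / (0.0438 + 0.104)
  = 66.35 / 0.1478 = 449 μmol/min.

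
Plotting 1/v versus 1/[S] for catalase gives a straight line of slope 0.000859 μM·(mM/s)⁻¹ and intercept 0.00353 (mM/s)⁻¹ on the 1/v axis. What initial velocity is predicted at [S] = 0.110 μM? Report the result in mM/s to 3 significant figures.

88.2 mM/s

The y-intercept is 1/Vmax, so Vmax = 1/0.00353 = 283 mM/s.
The slope is Km/Vmax, so Km = 0.000859 × 283 = 0.243 μM.
Then v = 283 × 0.110/(0.243 + 0.110) = 88.2 mM/s.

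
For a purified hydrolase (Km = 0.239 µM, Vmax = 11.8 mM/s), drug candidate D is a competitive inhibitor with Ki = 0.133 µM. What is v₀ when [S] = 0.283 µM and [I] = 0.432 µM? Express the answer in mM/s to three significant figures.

2.57 mM/s

α = 1 + [I]/Ki = 1 + 0.432/0.133 = 4.248.
For a competitive inhibitor, Vmax is unchanged and the apparent Km becomes α·Km: Km,app = 1.02 µM, Vmax,app = 11.8 mM/s.
v = Vmax,app·[S]/(Km,app + [S]) = 11.8 × 0.283/(1.02 + 0.283) = 2.57 mM/s.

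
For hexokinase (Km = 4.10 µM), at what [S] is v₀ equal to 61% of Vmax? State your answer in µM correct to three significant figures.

v/Vmax = [S]/(Km+[S]) = 0.61, so [S] = Km·0.61/(1 − 0.61) = 4.10 × 1.564.
[S] = 6.41 µM.

6.41 µM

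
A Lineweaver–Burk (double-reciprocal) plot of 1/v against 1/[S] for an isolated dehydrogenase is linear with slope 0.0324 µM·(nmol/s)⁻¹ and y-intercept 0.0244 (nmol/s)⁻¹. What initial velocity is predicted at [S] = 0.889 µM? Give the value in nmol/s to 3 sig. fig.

16.4 nmol/s

The y-intercept is 1/Vmax, so Vmax = 1/0.0244 = 41.0 nmol/s.
The slope is Km/Vmax, so Km = 0.0324 × 41.0 = 1.33 µM.
Then v = 41.0 × 0.889/(1.33 + 0.889) = 16.4 nmol/s.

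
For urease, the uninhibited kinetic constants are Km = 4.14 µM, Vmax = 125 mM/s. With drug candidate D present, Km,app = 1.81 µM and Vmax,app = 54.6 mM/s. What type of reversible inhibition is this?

Both Km and Vmax decrease by the same factor (~2.29-fold) — characteristic of uncompetitive inhibition.

uncompetitive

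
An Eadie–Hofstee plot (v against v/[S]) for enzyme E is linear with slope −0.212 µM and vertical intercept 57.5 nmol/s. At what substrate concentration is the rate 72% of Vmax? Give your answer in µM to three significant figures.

The Eadie–Hofstee slope gives Km = 0.212 µM (slope = −Km).
v/Vmax = [S]/(Km+[S]) = 0.72 ⇒ [S] = Km·0.72/(1−0.72) = 0.212 × 2.571 = 0.545 µM.

0.545 µM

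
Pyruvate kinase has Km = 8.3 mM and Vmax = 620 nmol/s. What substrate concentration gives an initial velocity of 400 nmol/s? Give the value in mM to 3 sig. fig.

The required fractional saturation is v/Vmax = 400/620 = 0.6452.
Then [S]/(Km+[S]) = 0.6452 ⇒ [S] = 8.3 × 0.6452/(1 − 0.6452) = 15.1 mM.

15.1 mM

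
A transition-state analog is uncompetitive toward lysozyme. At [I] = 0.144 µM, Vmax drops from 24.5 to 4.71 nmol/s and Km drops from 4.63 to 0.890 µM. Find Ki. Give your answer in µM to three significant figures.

0.0343 µM

Uncompetitive: Vmax,app = Vmax/α (and Km,app = Km/α) with α = 1 + [I]/Ki.
α = Vmax/Vmax,app = 24.5/4.71 = 5.202.
Since α = 1 + [I]/Ki, [I]/Ki = 5.202 − 1 = 4.202 and Ki = 0.144/4.202 = 0.0343 µM.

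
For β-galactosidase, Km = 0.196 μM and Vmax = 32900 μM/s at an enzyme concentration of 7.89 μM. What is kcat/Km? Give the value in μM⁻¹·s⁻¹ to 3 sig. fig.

kcat = Vmax/[E]total = 32900/7.89 = 4170 s⁻¹.
kcat/Km = 4170/0.196 = 21300 μM⁻¹·s⁻¹.

21300 μM⁻¹·s⁻¹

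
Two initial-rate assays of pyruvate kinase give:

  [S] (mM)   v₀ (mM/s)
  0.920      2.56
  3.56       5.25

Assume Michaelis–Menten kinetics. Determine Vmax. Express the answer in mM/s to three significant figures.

From v = Vmax[S]/(Km+[S]), each point gives Vmax = v(Km+[S])/[S].
Equating: 2.56(Km+0.920)/0.920 = 5.25(Km+3.56)/3.56.
2.783·Km + 2.56 = 1.475·Km + 5.25, so (2.783 − 1.475)·Km = 5.25 − 2.56.
Km = 2.690/1.308 = 2.06 mM; then Vmax = 2.56(2.06+0.920)/0.920 = 8.28 mM/s.

8.28 mM/s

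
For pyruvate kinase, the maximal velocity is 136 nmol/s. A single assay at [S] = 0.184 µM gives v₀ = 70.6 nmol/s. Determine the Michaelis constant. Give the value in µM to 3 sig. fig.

From v = Vmax[S]/(Km+[S]), Km = [S](Vmax − v)/v.
Km = 0.184 × (136 − 70.6) / 70.6 = 12.03/70.6 = 0.170 µM.

0.170 µM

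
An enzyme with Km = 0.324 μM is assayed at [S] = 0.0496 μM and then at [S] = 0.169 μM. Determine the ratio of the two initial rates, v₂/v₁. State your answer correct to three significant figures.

Since Vmax cancels, v₂/v₁ = [S]₂(Km+[S]₁) / [S]₁(Km+[S]₂).
= 0.169×(0.324+0.0496) / (0.0496×(0.324+0.169)) = 0.06314/0.02445 = 2.58.

2.58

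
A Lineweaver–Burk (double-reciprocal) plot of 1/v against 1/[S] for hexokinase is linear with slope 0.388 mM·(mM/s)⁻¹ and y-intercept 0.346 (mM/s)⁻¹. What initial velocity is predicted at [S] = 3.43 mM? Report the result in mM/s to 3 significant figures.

The y-intercept is 1/Vmax, so Vmax = 1/0.346 = 2.89 mM/s.
The slope is Km/Vmax, so Km = 0.388 × 2.89 = 1.12 mM.
Then v = 2.89 × 3.43/(1.12 + 3.43) = 2.18 mM/s.

2.18 mM/s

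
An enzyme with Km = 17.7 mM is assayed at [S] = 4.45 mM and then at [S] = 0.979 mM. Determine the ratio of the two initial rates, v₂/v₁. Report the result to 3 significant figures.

0.261

The fractional saturations are [S]/(Km+[S]) = 4.45/22.15 = 0.2009 and 0.979/18.68 = 0.05241.
v₂/v₁ is just their ratio: 0.05241/0.2009 = 0.261.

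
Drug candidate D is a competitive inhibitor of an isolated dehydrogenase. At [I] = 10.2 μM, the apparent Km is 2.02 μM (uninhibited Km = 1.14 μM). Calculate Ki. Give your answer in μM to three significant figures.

13.2 μM

Competitive: Km,app = α·Km with α = 1 + [I]/Ki.
α = Km,app/Km = 2.02/1.14 = 1.772.
Since α = 1 + [I]/Ki, [I]/Ki = 1.772 − 1 = 0.7719 and Ki = 10.2/0.7719 = 13.2 μM.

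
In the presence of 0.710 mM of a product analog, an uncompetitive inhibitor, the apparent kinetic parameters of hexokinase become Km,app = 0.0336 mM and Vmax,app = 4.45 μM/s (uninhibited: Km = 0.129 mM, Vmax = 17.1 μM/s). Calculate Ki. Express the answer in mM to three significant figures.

Uncompetitive: Vmax,app = Vmax/α (and Km,app = Km/α) with α = 1 + [I]/Ki.
α = Vmax/Vmax,app = 17.1/4.45 = 3.843.
Ki = [I]/(α − 1) = 0.710/2.843 = 0.250 mM.

0.250 mM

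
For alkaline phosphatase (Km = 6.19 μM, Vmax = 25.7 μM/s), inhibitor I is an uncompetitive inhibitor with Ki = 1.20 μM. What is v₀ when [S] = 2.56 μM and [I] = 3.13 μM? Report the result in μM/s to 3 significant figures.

4.26 μM/s

With α = 1 + [I]/Ki = 1 + 3.13/1.20 = 3.608, the uncompetitive rate law is v = (Vmax/α)·[S] / (Km/α + [S]).
v = (25.7/3.608)×2.56 / (6.19/3.608 + 2.56) = 18.23/4.275 = 4.26 μM/s.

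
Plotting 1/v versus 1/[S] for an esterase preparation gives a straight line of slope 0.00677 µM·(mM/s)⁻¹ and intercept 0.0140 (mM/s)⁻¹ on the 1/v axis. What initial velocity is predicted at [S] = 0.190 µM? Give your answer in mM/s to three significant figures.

The y-intercept is 1/Vmax, so Vmax = 1/0.0140 = 71.4 mM/s.
The slope is Km/Vmax, so Km = 0.00677 × 71.4 = 0.484 µM.
Then v = 71.4 × 0.190/(0.484 + 0.190) = 20.1 mM/s.

20.1 mM/s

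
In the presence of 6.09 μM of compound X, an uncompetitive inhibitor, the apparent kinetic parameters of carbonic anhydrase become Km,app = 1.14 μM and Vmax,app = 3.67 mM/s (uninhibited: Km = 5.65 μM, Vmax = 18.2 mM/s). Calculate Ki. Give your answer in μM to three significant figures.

1.54 μM

Uncompetitive: Vmax,app = Vmax/α (and Km,app = Km/α) with α = 1 + [I]/Ki.
α = Vmax/Vmax,app = 18.2/3.67 = 4.959.
Ki = [I]/(α − 1) = 6.09/3.959 = 1.54 μM.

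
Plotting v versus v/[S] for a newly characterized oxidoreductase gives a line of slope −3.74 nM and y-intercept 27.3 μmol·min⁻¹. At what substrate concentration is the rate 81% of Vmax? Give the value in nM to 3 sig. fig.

The Eadie–Hofstee slope gives Km = 3.74 nM (slope = −Km).
v/Vmax = [S]/(Km+[S]) = 0.81 ⇒ [S] = Km·0.81/(1−0.81) = 3.74 × 4.263 = 15.9 nM.

15.9 nM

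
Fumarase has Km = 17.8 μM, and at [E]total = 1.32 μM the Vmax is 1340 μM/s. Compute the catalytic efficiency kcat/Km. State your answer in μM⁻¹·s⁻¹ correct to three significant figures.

kcat = Vmax/[E]total = 1340/1.32 = 1020 s⁻¹.
kcat/Km = 1020/17.8 = 57.0 μM⁻¹·s⁻¹.

57.0 μM⁻¹·s⁻¹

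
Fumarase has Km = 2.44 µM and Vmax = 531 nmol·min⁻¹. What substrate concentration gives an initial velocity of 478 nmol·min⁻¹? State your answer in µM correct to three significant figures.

The required fractional saturation is v/Vmax = 478/531 = 0.9002.
Then [S]/(Km+[S]) = 0.9002 ⇒ [S] = 2.44 × 0.9002/(1 − 0.9002) = 22.0 µM.

22.0 µM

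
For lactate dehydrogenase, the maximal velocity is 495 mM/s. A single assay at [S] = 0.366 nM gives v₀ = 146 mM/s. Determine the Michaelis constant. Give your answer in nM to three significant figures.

v/Vmax = 146/495 = 0.2949 = [S]/(Km+[S]).
So Km + [S] = [S]/0.2949 = 1.241 nM, giving Km = 1.241 − 0.366 = 0.875 nM.

0.875 nM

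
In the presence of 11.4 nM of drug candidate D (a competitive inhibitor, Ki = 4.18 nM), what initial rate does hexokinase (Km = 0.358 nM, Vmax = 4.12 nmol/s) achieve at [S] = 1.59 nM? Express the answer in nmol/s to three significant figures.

2.24 nmol/s

α = 1 + [I]/Ki = 1 + 11.4/4.18 = 3.727.
For a competitive inhibitor, Vmax is unchanged and the apparent Km becomes α·Km: Km,app = 1.33 nM, Vmax,app = 4.12 nmol/s.
v = Vmax,app·[S]/(Km,app + [S]) = 4.12 × 1.59/(1.33 + 1.59) = 2.24 nmol/s.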